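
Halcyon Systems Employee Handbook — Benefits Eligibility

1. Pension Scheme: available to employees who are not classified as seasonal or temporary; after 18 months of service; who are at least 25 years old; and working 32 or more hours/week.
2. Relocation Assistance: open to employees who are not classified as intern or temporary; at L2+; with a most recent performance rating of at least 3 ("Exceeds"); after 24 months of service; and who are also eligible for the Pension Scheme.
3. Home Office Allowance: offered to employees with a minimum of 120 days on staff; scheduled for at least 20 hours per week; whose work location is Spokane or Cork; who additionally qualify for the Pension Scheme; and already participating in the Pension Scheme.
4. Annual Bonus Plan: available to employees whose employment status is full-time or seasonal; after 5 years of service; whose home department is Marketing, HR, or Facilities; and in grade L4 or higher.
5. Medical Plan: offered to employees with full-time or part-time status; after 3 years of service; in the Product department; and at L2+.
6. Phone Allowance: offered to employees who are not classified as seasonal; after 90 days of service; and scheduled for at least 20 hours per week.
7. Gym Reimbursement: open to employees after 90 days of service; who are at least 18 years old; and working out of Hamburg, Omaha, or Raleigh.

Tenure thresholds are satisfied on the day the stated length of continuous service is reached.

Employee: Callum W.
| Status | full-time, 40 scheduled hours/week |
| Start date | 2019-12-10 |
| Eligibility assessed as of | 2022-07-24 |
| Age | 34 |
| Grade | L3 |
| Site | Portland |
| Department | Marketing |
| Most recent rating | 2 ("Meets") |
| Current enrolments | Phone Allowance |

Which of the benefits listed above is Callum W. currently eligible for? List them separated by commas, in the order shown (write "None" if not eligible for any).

Service from 2019-12-10 to 2022-07-24: 957 days.
Pension Scheme — status full-time ✓ (not excluded); service 957 days ≥ 18 months (≈540 days) ✓; age 34 ≥ 25 ✓; 40 hrs/wk ≥ 32 ✓ → eligible.
Relocation Assistance — status full-time ✓ (not excluded); grade L3 ≥ L2 ✓; rating 2 < 3 ✗ → not eligible.
Home Office Allowance — service 957 days ≥ 120 days ✓; 40 hrs/wk ≥ 20 ✓; site Portland ✗ (not Spokane or Cork) → not eligible.
Annual Bonus Plan — status full-time ✓; service 957 days < 5 years (≈1825 days) ✗ → not eligible.
Medical Plan — status full-time ✓; service 957 days < 3 years (≈1095 days) ✗ → not eligible.
Phone Allowance — status full-time ✓ (not excluded); service 957 days ≥ 90 days ✓; 40 hrs/wk ≥ 20 ✓ → eligible.
Gym Reimbursement — service 957 days ≥ 90 days ✓; age 34 ≥ 18 ✓; site Portland ✗ (not Hamburg, Omaha, or Raleigh) → not eligible.

Pension Scheme, Phone Allowance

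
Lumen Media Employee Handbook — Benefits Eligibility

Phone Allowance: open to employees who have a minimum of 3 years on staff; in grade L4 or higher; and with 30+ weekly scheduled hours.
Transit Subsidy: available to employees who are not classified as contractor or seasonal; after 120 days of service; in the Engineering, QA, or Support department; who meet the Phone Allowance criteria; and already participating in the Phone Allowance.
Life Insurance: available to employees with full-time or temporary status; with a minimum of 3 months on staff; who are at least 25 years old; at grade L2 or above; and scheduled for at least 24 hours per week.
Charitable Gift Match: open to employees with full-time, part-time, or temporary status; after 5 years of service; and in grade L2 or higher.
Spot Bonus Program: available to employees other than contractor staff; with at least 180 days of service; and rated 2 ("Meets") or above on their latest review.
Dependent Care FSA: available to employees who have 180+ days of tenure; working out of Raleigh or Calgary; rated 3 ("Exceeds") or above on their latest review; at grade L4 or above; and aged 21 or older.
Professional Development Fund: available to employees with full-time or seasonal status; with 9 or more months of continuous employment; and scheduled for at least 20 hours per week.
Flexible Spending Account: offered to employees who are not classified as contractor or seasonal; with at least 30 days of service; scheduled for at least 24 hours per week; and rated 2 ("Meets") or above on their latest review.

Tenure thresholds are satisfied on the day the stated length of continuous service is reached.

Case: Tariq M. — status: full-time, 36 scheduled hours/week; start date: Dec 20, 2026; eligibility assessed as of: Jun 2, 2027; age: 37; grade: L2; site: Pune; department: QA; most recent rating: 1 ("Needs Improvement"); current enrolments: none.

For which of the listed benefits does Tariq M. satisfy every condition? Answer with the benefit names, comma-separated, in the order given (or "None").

Service from Dec 20, 2026 to Jun 2, 2027: 164 days.
Phone Allowance — service 164 days < 3 years (≈1095 days) ✗ → not eligible.
Transit Subsidy — status full-time ✓ (not excluded); service 164 days ≥ 120 days ✓; dept QA ✓; not eligible for Phone Allowance ✗ → not eligible.
Life Insurance — status full-time ✓; service 164 days ≥ 3 months (≈90 days) ✓; age 37 ≥ 25 ✓; grade L2 ≥ L2 ✓; 36 hrs/wk ≥ 24 ✓ → eligible.
Charitable Gift Match — status full-time ✓; service 164 days < 5 years (≈1825 days) ✗ → not eligible.
Spot Bonus Program — status full-time ✓ (not excluded); service 164 days < 180 days ✗ → not eligible.
Dependent Care FSA — service 164 days < 180 days ✗ → not eligible.
Professional Development Fund — status full-time ✓; service 164 days < 9 months (≈270 days) ✗ → not eligible.
Flexible Spending Account — status full-time ✓ (not excluded); service 164 days ≥ 30 days ✓; 36 hrs/wk ≥ 24 ✓; rating 1 < 2 ✗ → not eligible.

Life Insurance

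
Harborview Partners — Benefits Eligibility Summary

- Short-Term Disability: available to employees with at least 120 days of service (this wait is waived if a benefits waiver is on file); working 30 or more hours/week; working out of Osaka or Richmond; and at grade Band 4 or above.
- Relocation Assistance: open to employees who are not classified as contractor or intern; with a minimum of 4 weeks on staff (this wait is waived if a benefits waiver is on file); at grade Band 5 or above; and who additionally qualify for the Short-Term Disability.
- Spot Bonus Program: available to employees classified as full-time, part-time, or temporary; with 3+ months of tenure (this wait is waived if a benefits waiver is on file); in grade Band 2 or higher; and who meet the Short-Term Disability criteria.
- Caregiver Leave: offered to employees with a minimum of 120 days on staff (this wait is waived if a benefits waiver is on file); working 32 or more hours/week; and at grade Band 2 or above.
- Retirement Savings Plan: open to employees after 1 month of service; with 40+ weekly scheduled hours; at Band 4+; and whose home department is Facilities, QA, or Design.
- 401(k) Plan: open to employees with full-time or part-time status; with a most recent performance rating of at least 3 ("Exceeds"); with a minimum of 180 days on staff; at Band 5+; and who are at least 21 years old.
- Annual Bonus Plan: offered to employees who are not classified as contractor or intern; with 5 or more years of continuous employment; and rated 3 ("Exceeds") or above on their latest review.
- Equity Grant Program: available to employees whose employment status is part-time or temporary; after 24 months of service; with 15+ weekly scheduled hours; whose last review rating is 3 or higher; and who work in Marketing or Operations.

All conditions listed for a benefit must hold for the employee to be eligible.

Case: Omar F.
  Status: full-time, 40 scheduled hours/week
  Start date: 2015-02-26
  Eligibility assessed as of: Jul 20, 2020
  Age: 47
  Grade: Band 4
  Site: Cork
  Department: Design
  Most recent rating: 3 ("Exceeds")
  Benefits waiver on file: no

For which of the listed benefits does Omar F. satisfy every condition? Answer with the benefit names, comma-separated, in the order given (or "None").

Caregiver Leave, Retirement Savings Plan, Annual Bonus Plan

Service from 2015-02-26 to Jul 20, 2020: 1971 days.
Short-Term Disability — no waiver, service 1971 days ≥ 120 days ✓; 40 hrs/wk ≥ 30 ✓; site Cork ✗ (not Osaka or Richmond) → not eligible.
Relocation Assistance — status full-time ✓ (not excluded); no waiver, service 1971 days ≥ 4 weeks (≈28 days) ✓; grade Band 4 < Band 5 ✗ → not eligible.
Spot Bonus Program — status full-time ✓; no waiver, service 1971 days ≥ 3 months (≈90 days) ✓; grade Band 4 ≥ Band 2 ✓; not eligible for Short-Term Disability ✗ → not eligible.
Caregiver Leave — no waiver, service 1971 days ≥ 120 days ✓; 40 hrs/wk ≥ 32 ✓; grade Band 4 ≥ Band 2 ✓ → eligible.
Retirement Savings Plan — service 1971 days ≥ 1 month (≈30 days) ✓; 40 hrs/wk ≥ 40 ✓; grade Band 4 ≥ Band 4 ✓; dept Design ✓ → eligible.
401(k) Plan — status full-time ✓; rating 3 ≥ 3 ✓; service 1971 days ≥ 180 days ✓; grade Band 4 < Band 5 ✗ → not eligible.
Annual Bonus Plan — status full-time ✓ (not excluded); service 1971 days ≥ 5 years (≈1825 days) ✓; rating 3 ≥ 3 ✓ → eligible.
Equity Grant Program — status full-time ✗ (requires part-time or temporary) → not eligible.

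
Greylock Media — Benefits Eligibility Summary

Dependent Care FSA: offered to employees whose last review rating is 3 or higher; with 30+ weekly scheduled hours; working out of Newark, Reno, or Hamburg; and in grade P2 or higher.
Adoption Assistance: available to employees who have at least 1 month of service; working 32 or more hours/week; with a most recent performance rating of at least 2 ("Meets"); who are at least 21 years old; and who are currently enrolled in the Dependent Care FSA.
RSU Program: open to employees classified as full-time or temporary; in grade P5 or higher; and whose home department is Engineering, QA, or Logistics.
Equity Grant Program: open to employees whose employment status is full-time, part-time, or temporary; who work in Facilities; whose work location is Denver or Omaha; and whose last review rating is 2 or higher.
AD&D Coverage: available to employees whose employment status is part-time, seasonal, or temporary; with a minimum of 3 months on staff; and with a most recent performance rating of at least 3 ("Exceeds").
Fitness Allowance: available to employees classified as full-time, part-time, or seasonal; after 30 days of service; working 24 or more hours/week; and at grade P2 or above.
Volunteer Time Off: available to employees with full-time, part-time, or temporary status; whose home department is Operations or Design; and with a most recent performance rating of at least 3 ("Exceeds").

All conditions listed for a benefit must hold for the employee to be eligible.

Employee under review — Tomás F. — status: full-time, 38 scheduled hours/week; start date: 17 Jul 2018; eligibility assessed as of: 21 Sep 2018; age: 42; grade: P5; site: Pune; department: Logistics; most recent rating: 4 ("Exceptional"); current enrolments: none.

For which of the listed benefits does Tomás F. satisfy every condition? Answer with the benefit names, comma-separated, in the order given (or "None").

RSU Program, Fitness Allowance

Service from 17 Jul 2018 to 21 Sep 2018: 66 days.
Dependent Care FSA — rating 4 ≥ 3 ✓; 38 hrs/wk ≥ 30 ✓; site Pune ✗ (not Newark, Reno, or Hamburg) → not eligible.
Adoption Assistance — service 66 days ≥ 1 month (≈30 days) ✓; 38 hrs/wk ≥ 32 ✓; rating 4 ≥ 2 ✓; age 42 ≥ 21 ✓; not enrolled in Dependent Care FSA ✗ → not eligible.
RSU Program — status full-time ✓; grade P5 ≥ P5 ✓; dept Logistics ✓ → eligible.
Equity Grant Program — status full-time ✓; dept Logistics ✗ → not eligible.
AD&D Coverage — status full-time ✗ (requires part-time, seasonal, or temporary) → not eligible.
Fitness Allowance — status full-time ✓; service 66 days ≥ 30 days ✓; 38 hrs/wk ≥ 24 ✓; grade P5 ≥ P2 ✓ → eligible.
Volunteer Time Off — status full-time ✓; dept Logistics ✗ → not eligible.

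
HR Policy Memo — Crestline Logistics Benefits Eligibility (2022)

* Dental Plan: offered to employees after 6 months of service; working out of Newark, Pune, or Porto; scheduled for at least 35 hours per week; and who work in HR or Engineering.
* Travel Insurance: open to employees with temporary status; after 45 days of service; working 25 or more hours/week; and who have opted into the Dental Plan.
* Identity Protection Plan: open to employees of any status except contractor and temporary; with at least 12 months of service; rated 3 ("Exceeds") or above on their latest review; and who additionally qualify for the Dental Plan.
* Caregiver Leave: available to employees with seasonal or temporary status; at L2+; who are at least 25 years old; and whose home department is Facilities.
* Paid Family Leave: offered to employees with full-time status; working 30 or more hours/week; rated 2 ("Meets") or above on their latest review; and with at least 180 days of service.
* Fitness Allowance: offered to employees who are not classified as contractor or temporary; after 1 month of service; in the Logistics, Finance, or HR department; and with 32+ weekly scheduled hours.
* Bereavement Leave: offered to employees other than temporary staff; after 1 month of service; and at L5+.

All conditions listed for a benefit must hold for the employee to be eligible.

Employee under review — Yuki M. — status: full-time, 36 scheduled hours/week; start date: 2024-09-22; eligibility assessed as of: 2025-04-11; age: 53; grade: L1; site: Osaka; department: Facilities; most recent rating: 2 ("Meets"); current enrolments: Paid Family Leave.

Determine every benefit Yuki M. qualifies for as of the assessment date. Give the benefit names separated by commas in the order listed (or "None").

Service from 2024-09-22 to 2025-04-11: 201 days.
Dental Plan — service 201 days ≥ 6 months (≈180 days) ✓; site Osaka ✗ (not Newark, Pune, or Porto) → not eligible.
Travel Insurance — status full-time ✗ (requires temporary) → not eligible.
Identity Protection Plan — status full-time ✓ (not excluded); service 201 days < 12 months (≈360 days) ✗ → not eligible.
Caregiver Leave — status full-time ✗ (requires seasonal or temporary) → not eligible.
Paid Family Leave — status full-time ✓; 36 hrs/wk ≥ 30 ✓; rating 2 ≥ 2 ✓; service 201 days ≥ 180 days ✓ → eligible.
Fitness Allowance — status full-time ✓ (not excluded); service 201 days ≥ 1 month (≈30 days) ✓; dept Facilities ✗ → not eligible.
Bereavement Leave — status full-time ✓ (not excluded); service 201 days ≥ 1 month (≈30 days) ✓; grade L1 < L5 ✗ → not eligible.

Paid Family Leave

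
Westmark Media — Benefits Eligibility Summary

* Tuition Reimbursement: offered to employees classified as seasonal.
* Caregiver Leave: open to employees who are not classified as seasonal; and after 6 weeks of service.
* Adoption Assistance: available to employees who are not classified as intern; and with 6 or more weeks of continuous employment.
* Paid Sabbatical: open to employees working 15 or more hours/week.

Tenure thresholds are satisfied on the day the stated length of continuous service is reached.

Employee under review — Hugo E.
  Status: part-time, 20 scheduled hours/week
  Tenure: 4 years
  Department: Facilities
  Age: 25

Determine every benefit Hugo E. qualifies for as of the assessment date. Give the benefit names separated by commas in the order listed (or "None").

Caregiver Leave, Adoption Assistance, Paid Sabbatical

Tuition Reimbursement — status part-time ✗ (requires seasonal) → not eligible.
Caregiver Leave — status part-time ✓ (not excluded); service 4 years ≥ 6 weeks (≈42 days) ✓ → eligible.
Adoption Assistance — status part-time ✓ (not excluded); service 4 years ≥ 6 weeks (≈42 days) ✓ → eligible.
Paid Sabbatical — 20 hrs/wk ≥ 15 ✓ → eligible.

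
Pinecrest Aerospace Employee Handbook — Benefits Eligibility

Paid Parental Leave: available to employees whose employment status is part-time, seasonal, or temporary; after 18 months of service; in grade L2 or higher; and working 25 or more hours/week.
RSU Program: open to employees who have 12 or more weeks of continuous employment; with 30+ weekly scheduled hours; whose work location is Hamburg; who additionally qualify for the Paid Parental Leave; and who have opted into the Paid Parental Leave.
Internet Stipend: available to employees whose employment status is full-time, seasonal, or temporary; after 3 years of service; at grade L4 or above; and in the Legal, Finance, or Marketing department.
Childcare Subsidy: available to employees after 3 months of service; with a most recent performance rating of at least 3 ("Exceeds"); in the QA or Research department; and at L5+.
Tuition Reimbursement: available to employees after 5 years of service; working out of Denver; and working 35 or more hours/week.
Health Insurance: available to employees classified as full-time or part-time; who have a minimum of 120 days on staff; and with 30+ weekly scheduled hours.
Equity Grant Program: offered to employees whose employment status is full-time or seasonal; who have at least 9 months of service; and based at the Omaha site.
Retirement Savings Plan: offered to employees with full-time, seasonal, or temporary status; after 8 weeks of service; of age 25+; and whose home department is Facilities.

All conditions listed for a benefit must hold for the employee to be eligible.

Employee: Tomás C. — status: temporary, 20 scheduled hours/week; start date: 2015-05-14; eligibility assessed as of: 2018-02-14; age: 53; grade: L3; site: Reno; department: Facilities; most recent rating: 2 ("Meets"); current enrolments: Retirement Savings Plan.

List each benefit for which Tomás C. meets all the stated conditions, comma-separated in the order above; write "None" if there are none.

Retirement Savings Plan

Service from 2015-05-14 to 2018-02-14: 1007 days.
Paid Parental Leave — status temporary ✓; service 1007 days ≥ 18 months (≈540 days) ✓; grade L3 ≥ L2 ✓; 20 hrs/wk < 25 ✗ → not eligible.
RSU Program — service 1007 days ≥ 12 weeks (≈84 days) ✓; 20 hrs/wk < 30 ✗ → not eligible.
Internet Stipend — status temporary ✓; service 1007 days < 3 years (≈1095 days) ✗ → not eligible.
Childcare Subsidy — service 1007 days ≥ 3 months (≈90 days) ✓; rating 2 < 3 ✗ → not eligible.
Tuition Reimbursement — service 1007 days < 5 years (≈1825 days) ✗ → not eligible.
Health Insurance — status temporary ✗ (requires full-time or part-time) → not eligible.
Equity Grant Program — status temporary ✗ (requires full-time or seasonal) → not eligible.
Retirement Savings Plan — status temporary ✓; service 1007 days ≥ 8 weeks (≈56 days) ✓; age 53 ≥ 25 ✓; dept Facilities ✓ → eligible.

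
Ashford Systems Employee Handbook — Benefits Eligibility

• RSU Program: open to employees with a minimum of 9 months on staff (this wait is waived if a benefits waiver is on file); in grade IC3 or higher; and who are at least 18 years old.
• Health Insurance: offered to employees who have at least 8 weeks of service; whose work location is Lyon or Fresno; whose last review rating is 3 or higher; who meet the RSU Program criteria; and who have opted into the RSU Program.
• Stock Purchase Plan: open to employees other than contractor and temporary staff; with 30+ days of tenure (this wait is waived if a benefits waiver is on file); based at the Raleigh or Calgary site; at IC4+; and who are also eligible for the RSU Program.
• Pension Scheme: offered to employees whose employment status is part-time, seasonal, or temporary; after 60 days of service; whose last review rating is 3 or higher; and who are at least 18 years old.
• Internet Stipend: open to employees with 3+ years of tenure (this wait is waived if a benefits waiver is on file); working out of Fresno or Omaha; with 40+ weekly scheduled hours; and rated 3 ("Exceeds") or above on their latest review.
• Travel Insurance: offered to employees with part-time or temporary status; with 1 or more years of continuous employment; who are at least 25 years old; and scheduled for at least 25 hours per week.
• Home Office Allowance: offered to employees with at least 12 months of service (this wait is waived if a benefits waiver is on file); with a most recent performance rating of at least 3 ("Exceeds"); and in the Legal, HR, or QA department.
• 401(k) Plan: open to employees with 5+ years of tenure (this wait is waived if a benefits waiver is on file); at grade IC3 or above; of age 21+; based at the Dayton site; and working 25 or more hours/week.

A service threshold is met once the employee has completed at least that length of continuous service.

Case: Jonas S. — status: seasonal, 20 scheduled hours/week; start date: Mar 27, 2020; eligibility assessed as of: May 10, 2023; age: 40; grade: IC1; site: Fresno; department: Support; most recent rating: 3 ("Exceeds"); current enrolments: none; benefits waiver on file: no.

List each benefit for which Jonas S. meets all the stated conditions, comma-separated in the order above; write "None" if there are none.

Pension Scheme

Service from Mar 27, 2020 to May 10, 2023: 1139 days.
RSU Program — no waiver, service 1139 days ≥ 9 months (≈270 days) ✓; grade IC1 < IC3 ✗ → not eligible.
Health Insurance — service 1139 days ≥ 8 weeks (≈56 days) ✓; site Fresno ✓; rating 3 ≥ 3 ✓; not eligible for RSU Program ✗ → not eligible.
Stock Purchase Plan — status seasonal ✓ (not excluded); no waiver, service 1139 days ≥ 30 days ✓; site Fresno ✗ (not Raleigh or Calgary) → not eligible.
Pension Scheme — status seasonal ✓; service 1139 days ≥ 60 days ✓; rating 3 ≥ 3 ✓; age 40 ≥ 18 ✓ → eligible.
Internet Stipend — no waiver, service 1139 days ≥ 3 years (≈1095 days) ✓; site Fresno ✓; 20 hrs/wk < 40 ✗ → not eligible.
Travel Insurance — status seasonal ✗ (requires part-time or temporary) → not eligible.
Home Office Allowance — no waiver, service 1139 days ≥ 12 months (≈360 days) ✓; rating 3 ≥ 3 ✓; dept Support ✗ → not eligible.
401(k) Plan — no waiver, service 1139 days < 5 years (≈1825 days) ✗ → not eligible.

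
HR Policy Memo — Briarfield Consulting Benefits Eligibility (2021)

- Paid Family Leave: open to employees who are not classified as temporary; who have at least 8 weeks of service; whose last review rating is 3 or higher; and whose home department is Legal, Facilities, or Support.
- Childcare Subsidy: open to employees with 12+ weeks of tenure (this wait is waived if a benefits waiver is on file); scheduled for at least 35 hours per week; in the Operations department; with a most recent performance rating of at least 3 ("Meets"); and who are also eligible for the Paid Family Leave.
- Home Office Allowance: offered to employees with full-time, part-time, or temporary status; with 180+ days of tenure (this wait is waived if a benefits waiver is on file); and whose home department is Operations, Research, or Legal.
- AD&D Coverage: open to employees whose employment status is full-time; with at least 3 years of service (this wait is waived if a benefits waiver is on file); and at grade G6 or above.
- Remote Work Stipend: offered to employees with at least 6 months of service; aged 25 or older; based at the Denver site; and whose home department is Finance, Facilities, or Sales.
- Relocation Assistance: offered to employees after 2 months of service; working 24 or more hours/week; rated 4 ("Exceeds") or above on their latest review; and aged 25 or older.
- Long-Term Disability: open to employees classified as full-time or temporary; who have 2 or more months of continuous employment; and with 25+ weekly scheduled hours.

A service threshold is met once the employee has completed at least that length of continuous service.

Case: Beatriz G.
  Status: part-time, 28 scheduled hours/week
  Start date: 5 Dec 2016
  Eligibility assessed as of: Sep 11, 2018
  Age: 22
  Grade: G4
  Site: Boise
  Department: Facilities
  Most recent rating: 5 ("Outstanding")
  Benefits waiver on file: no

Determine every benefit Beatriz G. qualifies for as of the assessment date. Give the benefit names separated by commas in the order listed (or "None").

Service from 5 Dec 2016 to Sep 11, 2018: 645 days.
Paid Family Leave — status part-time ✓ (not excluded); service 645 days ≥ 8 weeks (≈56 days) ✓; rating 5 ≥ 3 ✓; dept Facilities ✓ → eligible.
Childcare Subsidy — no waiver, service 645 days ≥ 12 weeks (≈84 days) ✓; 28 hrs/wk < 35 ✗ → not eligible.
Home Office Allowance — status part-time ✓; no waiver, service 645 days ≥ 180 days ✓; dept Facilities ✗ → not eligible.
AD&D Coverage — status part-time ✗ (requires full-time) → not eligible.
Remote Work Stipend — service 645 days ≥ 6 months (≈180 days) ✓; age 22 < 25 ✗ → not eligible.
Relocation Assistance — service 645 days ≥ 2 months (≈60 days) ✓; 28 hrs/wk ≥ 24 ✓; rating 5 ≥ 4 ✓; age 22 < 25 ✗ → not eligible.
Long-Term Disability — status part-time ✗ (requires full-time or temporary) → not eligible.

Paid Family Leave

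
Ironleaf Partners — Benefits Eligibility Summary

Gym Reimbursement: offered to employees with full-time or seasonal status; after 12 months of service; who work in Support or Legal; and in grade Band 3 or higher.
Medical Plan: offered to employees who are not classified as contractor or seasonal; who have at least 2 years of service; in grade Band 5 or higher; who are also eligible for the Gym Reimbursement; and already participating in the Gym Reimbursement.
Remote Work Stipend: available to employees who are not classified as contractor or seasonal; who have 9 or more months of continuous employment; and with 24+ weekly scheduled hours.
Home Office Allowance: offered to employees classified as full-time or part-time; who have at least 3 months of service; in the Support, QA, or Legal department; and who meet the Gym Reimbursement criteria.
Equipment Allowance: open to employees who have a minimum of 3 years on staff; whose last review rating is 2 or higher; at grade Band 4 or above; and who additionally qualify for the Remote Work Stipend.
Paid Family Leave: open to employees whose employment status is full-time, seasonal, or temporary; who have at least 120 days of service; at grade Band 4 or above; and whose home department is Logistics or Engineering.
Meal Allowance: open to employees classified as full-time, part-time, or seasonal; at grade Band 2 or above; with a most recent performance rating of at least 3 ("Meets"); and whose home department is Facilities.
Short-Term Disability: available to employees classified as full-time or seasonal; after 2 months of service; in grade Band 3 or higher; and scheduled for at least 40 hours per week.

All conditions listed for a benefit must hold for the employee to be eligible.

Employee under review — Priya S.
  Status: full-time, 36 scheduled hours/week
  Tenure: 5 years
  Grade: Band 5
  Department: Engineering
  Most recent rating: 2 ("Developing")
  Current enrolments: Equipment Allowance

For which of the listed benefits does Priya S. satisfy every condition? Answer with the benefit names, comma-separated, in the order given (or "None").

Gym Reimbursement — status full-time ✓; service 5 years ≥ 12 months (≈360 days) ✓; dept Engineering ✗ → not eligible.
Medical Plan — status full-time ✓ (not excluded); service 5 years ≥ 2 years ✓; grade Band 5 ≥ Band 5 ✓; not eligible for Gym Reimbursement ✗ → not eligible.
Remote Work Stipend — status full-time ✓ (not excluded); service 5 years ≥ 9 months (≈270 days) ✓; 36 hrs/wk ≥ 24 ✓ → eligible.
Home Office Allowance — status full-time ✓; service 5 years ≥ 3 months (≈90 days) ✓; dept Engineering ✗ → not eligible.
Equipment Allowance — service 5 years ≥ 3 years ✓; rating 2 ≥ 2 ✓; grade Band 5 ≥ Band 4 ✓; eligible for Remote Work Stipend ✓ → eligible.
Paid Family Leave — status full-time ✓; service 5 years ≥ 120 days ✓; grade Band 5 ≥ Band 4 ✓; dept Engineering ✓ → eligible.
Meal Allowance — status full-time ✓; grade Band 5 ≥ Band 2 ✓; rating 2 < 3 ✗ → not eligible.
Short-Term Disability — status full-time ✓; service 5 years ≥ 2 months (≈60 days) ✓; grade Band 5 ≥ Band 3 ✓; 36 hrs/wk < 40 ✗ → not eligible.

Remote Work Stipend, Equipment Allowance, Paid Family Leave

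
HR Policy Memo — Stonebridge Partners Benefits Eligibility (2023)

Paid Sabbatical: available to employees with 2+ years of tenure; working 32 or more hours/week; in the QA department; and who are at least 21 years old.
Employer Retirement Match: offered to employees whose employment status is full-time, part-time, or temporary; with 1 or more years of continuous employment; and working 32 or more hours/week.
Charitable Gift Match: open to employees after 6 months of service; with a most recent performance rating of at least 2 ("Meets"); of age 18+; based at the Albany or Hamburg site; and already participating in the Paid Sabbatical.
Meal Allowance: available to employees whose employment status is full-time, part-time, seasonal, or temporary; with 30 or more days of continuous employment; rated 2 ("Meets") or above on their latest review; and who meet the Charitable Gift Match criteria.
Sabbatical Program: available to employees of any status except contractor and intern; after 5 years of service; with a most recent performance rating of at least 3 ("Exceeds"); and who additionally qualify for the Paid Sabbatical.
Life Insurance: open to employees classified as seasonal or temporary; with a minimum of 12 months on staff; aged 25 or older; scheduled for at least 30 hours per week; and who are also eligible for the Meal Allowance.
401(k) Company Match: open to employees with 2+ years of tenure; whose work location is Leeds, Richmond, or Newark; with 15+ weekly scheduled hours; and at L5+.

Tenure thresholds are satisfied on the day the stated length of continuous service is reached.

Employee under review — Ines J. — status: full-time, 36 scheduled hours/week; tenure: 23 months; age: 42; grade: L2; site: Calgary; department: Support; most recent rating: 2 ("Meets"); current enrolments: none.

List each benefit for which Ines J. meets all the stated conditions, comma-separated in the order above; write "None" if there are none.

Employer Retirement Match

Paid Sabbatical — service 23 months < 2 years (≈730 days) ✗ → not eligible.
Employer Retirement Match — status full-time ✓; service 23 months ≥ 1 year (≈365 days) ✓; 36 hrs/wk ≥ 32 ✓ → eligible.
Charitable Gift Match — service 23 months ≥ 6 months ✓; rating 2 ≥ 2 ✓; age 42 ≥ 18 ✓; site Calgary ✗ (not Albany or Hamburg) → not eligible.
Meal Allowance — status full-time ✓; service 23 months ≥ 30 days ✓; rating 2 ≥ 2 ✓; not eligible for Charitable Gift Match ✗ → not eligible.
Sabbatical Program — status full-time ✓ (not excluded); service 23 months < 5 years (≈1825 days) ✗ → not eligible.
Life Insurance — status full-time ✗ (requires seasonal or temporary) → not eligible.
401(k) Company Match — service 23 months < 2 years (≈730 days) ✗ → not eligible.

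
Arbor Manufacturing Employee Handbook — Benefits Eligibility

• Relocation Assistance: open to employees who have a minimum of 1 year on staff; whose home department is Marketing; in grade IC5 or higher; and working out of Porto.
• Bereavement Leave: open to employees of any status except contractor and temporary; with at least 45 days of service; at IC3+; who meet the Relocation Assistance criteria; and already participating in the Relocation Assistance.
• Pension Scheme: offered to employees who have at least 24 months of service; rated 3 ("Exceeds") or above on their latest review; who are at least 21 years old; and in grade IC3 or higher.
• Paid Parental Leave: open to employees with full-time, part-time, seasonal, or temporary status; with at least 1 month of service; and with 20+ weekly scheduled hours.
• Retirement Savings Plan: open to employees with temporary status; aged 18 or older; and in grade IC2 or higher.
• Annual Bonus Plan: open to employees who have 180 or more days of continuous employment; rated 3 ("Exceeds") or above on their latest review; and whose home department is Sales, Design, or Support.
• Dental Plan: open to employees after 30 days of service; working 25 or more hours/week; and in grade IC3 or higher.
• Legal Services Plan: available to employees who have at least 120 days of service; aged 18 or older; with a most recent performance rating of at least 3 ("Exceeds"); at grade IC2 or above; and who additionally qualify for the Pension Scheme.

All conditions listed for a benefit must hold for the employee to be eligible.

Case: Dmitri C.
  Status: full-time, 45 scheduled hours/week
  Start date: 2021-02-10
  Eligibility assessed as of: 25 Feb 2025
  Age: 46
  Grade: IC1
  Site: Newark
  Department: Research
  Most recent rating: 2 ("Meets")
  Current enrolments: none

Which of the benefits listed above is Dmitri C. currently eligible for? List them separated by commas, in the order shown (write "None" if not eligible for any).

Paid Parental Leave

Service from 2021-02-10 to 25 Feb 2025: 1476 days.
Relocation Assistance — service 1476 days ≥ 1 year (≈365 days) ✓; dept Research ✗ → not eligible.
Bereavement Leave — status full-time ✓ (not excluded); service 1476 days ≥ 45 days ✓; grade IC1 < IC3 ✗ → not eligible.
Pension Scheme — service 1476 days ≥ 24 months (≈720 days) ✓; rating 2 < 3 ✗ → not eligible.
Paid Parental Leave — status full-time ✓; service 1476 days ≥ 1 month (≈30 days) ✓; 45 hrs/wk ≥ 20 ✓ → eligible.
Retirement Savings Plan — status full-time ✗ (requires temporary) → not eligible.
Annual Bonus Plan — service 1476 days ≥ 180 days ✓; rating 2 < 3 ✗ → not eligible.
Dental Plan — service 1476 days ≥ 30 days ✓; 45 hrs/wk ≥ 25 ✓; grade IC1 < IC3 ✗ → not eligible.
Legal Services Plan — service 1476 days ≥ 120 days ✓; age 46 ≥ 18 ✓; rating 2 < 3 ✗ → not eligible.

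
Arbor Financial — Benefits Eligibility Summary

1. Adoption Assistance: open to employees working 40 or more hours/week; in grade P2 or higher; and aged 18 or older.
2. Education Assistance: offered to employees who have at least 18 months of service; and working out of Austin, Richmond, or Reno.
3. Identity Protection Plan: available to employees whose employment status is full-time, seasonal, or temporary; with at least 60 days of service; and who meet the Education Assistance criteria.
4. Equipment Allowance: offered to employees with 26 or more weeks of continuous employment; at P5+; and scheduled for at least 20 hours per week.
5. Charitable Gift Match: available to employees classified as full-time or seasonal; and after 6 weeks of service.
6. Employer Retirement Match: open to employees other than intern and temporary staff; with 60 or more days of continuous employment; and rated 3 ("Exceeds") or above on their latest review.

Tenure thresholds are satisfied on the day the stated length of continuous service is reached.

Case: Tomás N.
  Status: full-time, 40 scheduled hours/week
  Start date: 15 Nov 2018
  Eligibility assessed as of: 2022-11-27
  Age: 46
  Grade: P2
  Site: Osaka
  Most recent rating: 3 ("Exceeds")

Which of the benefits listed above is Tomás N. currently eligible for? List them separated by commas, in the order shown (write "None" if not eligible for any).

Service from 15 Nov 2018 to 2022-11-27: 1473 days.
Adoption Assistance — 40 hrs/wk ≥ 40 ✓; grade P2 ≥ P2 ✓; age 46 ≥ 18 ✓ → eligible.
Education Assistance — service 1473 days ≥ 18 months (≈540 days) ✓; site Osaka ✗ (not Austin, Richmond, or Reno) → not eligible.
Identity Protection Plan — status full-time ✓; service 1473 days ≥ 60 days ✓; not eligible for Education Assistance ✗ → not eligible.
Equipment Allowance — service 1473 days ≥ 26 weeks (≈182 days) ✓; grade P2 < P5 ✗ → not eligible.
Charitable Gift Match — status full-time ✓; service 1473 days ≥ 6 weeks (≈42 days) ✓ → eligible.
Employer Retirement Match — status full-time ✓ (not excluded); service 1473 days ≥ 60 days ✓; rating 3 ≥ 3 ✓ → eligible.

Adoption Assistance, Charitable Gift Match, Employer Retirement Match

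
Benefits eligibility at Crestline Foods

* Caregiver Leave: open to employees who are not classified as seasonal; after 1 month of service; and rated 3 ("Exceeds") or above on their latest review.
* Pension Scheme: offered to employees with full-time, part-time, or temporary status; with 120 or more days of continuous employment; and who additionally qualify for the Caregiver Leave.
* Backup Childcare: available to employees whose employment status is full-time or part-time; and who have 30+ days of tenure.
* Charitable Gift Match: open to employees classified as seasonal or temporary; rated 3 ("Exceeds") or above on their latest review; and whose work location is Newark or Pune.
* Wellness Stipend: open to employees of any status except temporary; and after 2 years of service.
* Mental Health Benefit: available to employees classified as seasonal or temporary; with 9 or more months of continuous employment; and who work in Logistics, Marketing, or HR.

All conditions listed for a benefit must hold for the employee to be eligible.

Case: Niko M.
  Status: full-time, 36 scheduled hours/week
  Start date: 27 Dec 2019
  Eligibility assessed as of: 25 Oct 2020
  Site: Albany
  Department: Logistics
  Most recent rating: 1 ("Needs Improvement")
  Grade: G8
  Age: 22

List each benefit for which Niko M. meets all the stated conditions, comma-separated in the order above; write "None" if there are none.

Backup Childcare

Service from 27 Dec 2019 to 25 Oct 2020: 303 days.
Caregiver Leave — status full-time ✓ (not excluded); service 303 days ≥ 1 month (≈30 days) ✓; rating 1 < 3 ✗ → not eligible.
Pension Scheme — status full-time ✓; service 303 days ≥ 120 days ✓; not eligible for Caregiver Leave ✗ → not eligible.
Backup Childcare — status full-time ✓; service 303 days ≥ 30 days ✓ → eligible.
Charitable Gift Match — status full-time ✗ (requires seasonal or temporary) → not eligible.
Wellness Stipend — status full-time ✓ (not excluded); service 303 days < 2 years (≈730 days) ✗ → not eligible.
Mental Health Benefit — status full-time ✗ (requires seasonal or temporary) → not eligible.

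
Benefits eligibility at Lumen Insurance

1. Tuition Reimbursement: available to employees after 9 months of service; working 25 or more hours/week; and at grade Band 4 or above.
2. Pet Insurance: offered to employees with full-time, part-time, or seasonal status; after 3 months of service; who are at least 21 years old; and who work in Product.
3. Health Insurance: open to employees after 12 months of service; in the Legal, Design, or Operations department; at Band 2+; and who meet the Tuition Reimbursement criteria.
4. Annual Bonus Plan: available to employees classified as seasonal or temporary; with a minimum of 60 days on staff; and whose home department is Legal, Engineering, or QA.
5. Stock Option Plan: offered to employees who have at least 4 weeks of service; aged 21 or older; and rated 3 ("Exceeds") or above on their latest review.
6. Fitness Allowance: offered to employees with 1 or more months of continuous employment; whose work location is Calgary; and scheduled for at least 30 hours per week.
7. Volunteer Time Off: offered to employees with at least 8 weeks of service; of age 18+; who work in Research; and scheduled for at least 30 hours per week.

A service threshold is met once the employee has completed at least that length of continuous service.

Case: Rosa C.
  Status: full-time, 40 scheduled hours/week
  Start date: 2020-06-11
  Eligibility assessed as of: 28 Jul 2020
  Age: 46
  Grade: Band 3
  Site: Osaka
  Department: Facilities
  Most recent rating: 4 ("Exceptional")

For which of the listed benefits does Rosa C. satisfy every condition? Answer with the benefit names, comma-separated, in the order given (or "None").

Service from 2020-06-11 to 28 Jul 2020: 47 days.
Tuition Reimbursement — service 47 days < 9 months (≈270 days) ✗ → not eligible.
Pet Insurance — status full-time ✓; service 47 days < 3 months (≈90 days) ✗ → not eligible.
Health Insurance — service 47 days < 12 months (≈360 days) ✗ → not eligible.
Annual Bonus Plan — status full-time ✗ (requires seasonal or temporary) → not eligible.
Stock Option Plan — service 47 days ≥ 4 weeks (≈28 days) ✓; age 46 ≥ 21 ✓; rating 4 ≥ 3 ✓ → eligible.
Fitness Allowance — service 47 days ≥ 1 month (≈30 days) ✓; site Osaka ✗ (not Calgary) → not eligible.
Volunteer Time Off — service 47 days < 8 weeks (≈56 days) ✗ → not eligible.

Stock Option Plan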